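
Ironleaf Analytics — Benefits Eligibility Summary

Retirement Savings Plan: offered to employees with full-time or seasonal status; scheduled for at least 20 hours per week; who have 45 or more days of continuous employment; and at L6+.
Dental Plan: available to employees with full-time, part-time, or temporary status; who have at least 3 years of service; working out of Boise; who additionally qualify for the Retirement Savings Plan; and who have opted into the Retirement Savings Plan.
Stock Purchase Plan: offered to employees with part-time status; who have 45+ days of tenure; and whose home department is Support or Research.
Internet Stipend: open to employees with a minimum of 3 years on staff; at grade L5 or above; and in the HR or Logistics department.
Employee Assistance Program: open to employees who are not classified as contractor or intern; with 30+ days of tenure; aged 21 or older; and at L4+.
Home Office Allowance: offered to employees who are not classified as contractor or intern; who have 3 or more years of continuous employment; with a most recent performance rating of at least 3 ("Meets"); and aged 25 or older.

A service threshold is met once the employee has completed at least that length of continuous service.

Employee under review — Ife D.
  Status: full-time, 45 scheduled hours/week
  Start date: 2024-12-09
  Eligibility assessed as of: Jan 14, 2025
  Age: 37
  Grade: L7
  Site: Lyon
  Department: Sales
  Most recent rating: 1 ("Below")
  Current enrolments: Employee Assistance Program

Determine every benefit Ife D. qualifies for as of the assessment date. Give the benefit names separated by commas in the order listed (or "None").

Service from 2024-12-09 to Jan 14, 2025: 36 days.
Retirement Savings Plan — status full-time ✓; 45 hrs/wk ≥ 20 ✓; service 36 days < 45 days ✗ → not eligible.
Dental Plan — status full-time ✓; service 36 days < 3 years (≈1095 days) ✗ → not eligible.
Stock Purchase Plan — status full-time ✗ (requires part-time) → not eligible.
Internet Stipend — service 36 days < 3 years (≈1095 days) ✗ → not eligible.
Employee Assistance Program — status full-time ✓ (not excluded); service 36 days ≥ 30 days ✓; age 37 ≥ 21 ✓; grade L7 ≥ L4 ✓ → eligible.
Home Office Allowance — status full-time ✓ (not excluded); service 36 days < 3 years (≈1095 days) ✗ → not eligible.

Employee Assistance Program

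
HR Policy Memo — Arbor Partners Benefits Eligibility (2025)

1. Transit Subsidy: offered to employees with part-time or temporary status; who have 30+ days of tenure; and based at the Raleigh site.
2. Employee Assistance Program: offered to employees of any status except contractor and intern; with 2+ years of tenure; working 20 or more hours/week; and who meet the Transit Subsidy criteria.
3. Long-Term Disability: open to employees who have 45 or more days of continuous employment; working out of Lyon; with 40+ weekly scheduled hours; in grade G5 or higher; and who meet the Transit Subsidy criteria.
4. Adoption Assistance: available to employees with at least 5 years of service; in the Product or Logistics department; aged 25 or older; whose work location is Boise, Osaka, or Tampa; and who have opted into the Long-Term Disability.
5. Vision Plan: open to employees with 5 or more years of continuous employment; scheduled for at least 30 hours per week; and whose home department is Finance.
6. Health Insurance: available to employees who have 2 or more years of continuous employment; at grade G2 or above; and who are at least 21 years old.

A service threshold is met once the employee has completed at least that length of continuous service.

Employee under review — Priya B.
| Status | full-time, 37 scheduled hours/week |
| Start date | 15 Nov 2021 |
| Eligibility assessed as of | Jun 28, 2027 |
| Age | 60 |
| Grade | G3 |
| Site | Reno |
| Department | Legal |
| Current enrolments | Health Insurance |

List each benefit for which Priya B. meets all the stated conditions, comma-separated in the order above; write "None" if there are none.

Health Insurance

Service from 15 Nov 2021 to Jun 28, 2027: 2051 days.
Transit Subsidy — status full-time ✗ (requires part-time or temporary) → not eligible.
Employee Assistance Program — status full-time ✓ (not excluded); service 2051 days ≥ 2 years (≈730 days) ✓; 37 hrs/wk ≥ 20 ✓; not eligible for Transit Subsidy ✗ → not eligible.
Long-Term Disability — service 2051 days ≥ 45 days ✓; site Reno ✗ (not Lyon) → not eligible.
Adoption Assistance — service 2051 days ≥ 5 years (≈1825 days) ✓; dept Legal ✗ → not eligible.
Vision Plan — service 2051 days ≥ 5 years (≈1825 days) ✓; 37 hrs/wk ≥ 30 ✓; dept Legal ✗ → not eligible.
Health Insurance — service 2051 days ≥ 2 years (≈730 days) ✓; grade G3 ≥ G2 ✓; age 60 ≥ 21 ✓ → eligible.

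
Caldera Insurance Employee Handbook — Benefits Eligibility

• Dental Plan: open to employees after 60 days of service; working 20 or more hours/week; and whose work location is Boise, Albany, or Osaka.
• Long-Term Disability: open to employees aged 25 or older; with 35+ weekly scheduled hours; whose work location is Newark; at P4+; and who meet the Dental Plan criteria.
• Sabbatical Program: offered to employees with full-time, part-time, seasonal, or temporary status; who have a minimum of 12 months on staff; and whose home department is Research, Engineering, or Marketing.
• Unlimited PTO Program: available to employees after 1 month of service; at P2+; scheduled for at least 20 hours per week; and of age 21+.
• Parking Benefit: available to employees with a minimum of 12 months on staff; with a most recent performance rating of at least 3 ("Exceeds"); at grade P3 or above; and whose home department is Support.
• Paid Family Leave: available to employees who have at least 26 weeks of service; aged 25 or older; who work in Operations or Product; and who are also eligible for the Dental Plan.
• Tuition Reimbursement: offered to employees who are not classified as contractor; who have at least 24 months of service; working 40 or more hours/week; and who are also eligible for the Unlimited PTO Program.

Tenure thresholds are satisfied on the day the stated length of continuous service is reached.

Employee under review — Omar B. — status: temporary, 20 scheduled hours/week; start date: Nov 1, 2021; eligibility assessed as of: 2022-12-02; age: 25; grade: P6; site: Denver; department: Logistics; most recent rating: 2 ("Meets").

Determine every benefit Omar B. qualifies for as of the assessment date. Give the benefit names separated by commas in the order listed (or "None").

Unlimited PTO Program

Service from Nov 1, 2021 to 2022-12-02: 396 days.
Dental Plan — service 396 days ≥ 60 days ✓; 20 hrs/wk ≥ 20 ✓; site Denver ✗ (not Boise, Albany, or Osaka) → not eligible.
Long-Term Disability — age 25 ≥ 25 ✓; 20 hrs/wk < 35 ✗ → not eligible.
Sabbatical Program — status temporary ✓; service 396 days ≥ 12 months (≈360 days) ✓; dept Logistics ✗ → not eligible.
Unlimited PTO Program — service 396 days ≥ 1 month (≈30 days) ✓; grade P6 ≥ P2 ✓; 20 hrs/wk ≥ 20 ✓; age 25 ≥ 21 ✓ → eligible.
Parking Benefit — service 396 days ≥ 12 months (≈360 days) ✓; rating 2 < 3 ✗ → not eligible.
Paid Family Leave — service 396 days ≥ 26 weeks (≈182 days) ✓; age 25 ≥ 25 ✓; dept Logistics ✗ → not eligible.
Tuition Reimbursement — status temporary ✓ (not excluded); service 396 days < 24 months (≈720 days) ✗ → not eligible.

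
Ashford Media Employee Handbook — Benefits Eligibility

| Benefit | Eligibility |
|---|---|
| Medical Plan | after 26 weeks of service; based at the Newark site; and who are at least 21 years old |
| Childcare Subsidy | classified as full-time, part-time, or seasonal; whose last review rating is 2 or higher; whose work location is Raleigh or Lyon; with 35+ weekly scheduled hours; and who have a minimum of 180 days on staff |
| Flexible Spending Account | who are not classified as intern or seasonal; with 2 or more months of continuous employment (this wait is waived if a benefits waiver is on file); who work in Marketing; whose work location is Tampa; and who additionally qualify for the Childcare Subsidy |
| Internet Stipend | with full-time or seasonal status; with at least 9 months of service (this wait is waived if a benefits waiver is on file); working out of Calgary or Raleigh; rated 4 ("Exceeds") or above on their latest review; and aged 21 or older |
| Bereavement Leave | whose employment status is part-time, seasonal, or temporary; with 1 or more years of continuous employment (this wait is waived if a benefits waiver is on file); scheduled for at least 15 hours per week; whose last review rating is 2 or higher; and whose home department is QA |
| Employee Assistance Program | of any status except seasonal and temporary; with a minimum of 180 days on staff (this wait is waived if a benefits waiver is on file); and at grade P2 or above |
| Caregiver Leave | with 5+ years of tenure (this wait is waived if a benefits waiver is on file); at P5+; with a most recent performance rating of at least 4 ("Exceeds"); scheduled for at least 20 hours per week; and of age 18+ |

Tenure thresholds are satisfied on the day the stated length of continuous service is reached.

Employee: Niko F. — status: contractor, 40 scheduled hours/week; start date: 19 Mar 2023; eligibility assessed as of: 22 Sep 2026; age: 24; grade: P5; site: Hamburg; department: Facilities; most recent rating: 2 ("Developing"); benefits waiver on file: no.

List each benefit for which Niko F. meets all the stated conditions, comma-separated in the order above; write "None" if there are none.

Service from 19 Mar 2023 to 22 Sep 2026: 1283 days.
Medical Plan — service 1283 days ≥ 26 weeks (≈182 days) ✓; site Hamburg ✗ (not Newark) → not eligible.
Childcare Subsidy — status contractor ✗ (requires full-time, part-time, or seasonal) → not eligible.
Flexible Spending Account — status contractor ✓ (not excluded); no waiver, service 1283 days ≥ 2 months (≈60 days) ✓; dept Facilities ✗ → not eligible.
Internet Stipend — status contractor ✗ (requires full-time or seasonal) → not eligible.
Bereavement Leave — status contractor ✗ (requires part-time, seasonal, or temporary) → not eligible.
Employee Assistance Program — status contractor ✓ (not excluded); no waiver, service 1283 days ≥ 180 days ✓; grade P5 ≥ P2 ✓ → eligible.
Caregiver Leave — no waiver, service 1283 days < 5 years (≈1825 days) ✗ → not eligible.

Employee Assistance Program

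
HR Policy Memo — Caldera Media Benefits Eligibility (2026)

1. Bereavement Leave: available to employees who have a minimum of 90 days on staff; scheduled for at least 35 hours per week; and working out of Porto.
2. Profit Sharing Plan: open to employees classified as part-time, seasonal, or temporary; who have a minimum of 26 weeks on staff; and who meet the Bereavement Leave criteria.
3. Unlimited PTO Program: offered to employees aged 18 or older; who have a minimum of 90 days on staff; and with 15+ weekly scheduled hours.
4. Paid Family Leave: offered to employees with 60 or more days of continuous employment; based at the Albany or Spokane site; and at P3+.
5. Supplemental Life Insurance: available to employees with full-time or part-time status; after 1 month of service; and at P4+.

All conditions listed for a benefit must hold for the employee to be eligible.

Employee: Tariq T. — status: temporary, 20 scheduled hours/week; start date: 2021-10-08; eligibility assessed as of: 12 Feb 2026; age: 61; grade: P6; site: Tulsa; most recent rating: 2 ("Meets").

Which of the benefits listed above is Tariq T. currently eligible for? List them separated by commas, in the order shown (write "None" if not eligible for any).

Unlimited PTO Program

Service from 2021-10-08 to 12 Feb 2026: 1588 days.
Bereavement Leave — service 1588 days ≥ 90 days ✓; 20 hrs/wk < 35 ✗ → not eligible.
Profit Sharing Plan — status temporary ✓; service 1588 days ≥ 26 weeks (≈182 days) ✓; not eligible for Bereavement Leave ✗ → not eligible.
Unlimited PTO Program — age 61 ≥ 18 ✓; service 1588 days ≥ 90 days ✓; 20 hrs/wk ≥ 15 ✓ → eligible.
Paid Family Leave — service 1588 days ≥ 60 days ✓; site Tulsa ✗ (not Albany or Spokane) → not eligible.
Supplemental Life Insurance — status temporary ✗ (requires full-time or part-time) → not eligible.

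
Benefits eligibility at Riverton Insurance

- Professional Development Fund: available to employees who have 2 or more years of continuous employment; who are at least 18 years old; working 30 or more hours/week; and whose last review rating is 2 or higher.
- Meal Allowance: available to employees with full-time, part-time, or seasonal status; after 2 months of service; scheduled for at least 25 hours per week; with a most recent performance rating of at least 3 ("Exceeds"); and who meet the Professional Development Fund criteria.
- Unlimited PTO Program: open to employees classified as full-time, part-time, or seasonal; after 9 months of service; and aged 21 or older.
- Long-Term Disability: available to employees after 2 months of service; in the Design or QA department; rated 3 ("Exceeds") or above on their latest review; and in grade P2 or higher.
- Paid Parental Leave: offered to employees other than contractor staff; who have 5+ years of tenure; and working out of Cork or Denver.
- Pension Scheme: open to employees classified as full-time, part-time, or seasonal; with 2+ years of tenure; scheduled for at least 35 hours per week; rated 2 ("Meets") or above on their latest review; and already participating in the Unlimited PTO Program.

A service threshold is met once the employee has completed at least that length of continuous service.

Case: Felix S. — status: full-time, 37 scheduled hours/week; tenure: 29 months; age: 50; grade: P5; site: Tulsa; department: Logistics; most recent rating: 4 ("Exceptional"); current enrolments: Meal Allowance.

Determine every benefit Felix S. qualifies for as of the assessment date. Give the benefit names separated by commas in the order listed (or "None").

Professional Development Fund — service 29 months ≥ 2 years (≈730 days) ✓; age 50 ≥ 18 ✓; 37 hrs/wk ≥ 30 ✓; rating 4 ≥ 2 ✓ → eligible.
Meal Allowance — status full-time ✓; service 29 months ≥ 2 months ✓; 37 hrs/wk ≥ 25 ✓; rating 4 ≥ 3 ✓; eligible for Professional Development Fund ✓ → eligible.
Unlimited PTO Program — status full-time ✓; service 29 months ≥ 9 months ✓; age 50 ≥ 21 ✓ → eligible.
Long-Term Disability — service 29 months ≥ 2 months ✓; dept Logistics ✗ → not eligible.
Paid Parental Leave — status full-time ✓ (not excluded); service 29 months < 5 years (≈1825 days) ✗ → not eligible.
Pension Scheme — status full-time ✓; service 29 months ≥ 2 years (≈730 days) ✓; 37 hrs/wk ≥ 35 ✓; rating 4 ≥ 2 ✓; not enrolled in Unlimited PTO Program ✗ → not eligible.

Professional Development Fund, Meal Allowance, Unlimited PTO Program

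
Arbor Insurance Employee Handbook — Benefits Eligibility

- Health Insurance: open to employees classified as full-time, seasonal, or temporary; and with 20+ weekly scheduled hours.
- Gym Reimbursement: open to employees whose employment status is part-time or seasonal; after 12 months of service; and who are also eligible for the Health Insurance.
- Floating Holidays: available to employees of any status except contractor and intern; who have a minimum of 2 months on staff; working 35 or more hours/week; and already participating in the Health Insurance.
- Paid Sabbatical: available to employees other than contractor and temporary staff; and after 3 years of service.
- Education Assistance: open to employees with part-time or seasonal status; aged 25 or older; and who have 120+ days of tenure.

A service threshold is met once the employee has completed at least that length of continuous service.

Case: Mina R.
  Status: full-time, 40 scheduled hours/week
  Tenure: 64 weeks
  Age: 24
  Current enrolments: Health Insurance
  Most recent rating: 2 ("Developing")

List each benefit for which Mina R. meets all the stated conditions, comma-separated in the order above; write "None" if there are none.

Health Insurance — status full-time ✓; 40 hrs/wk ≥ 20 ✓ → eligible.
Gym Reimbursement — status full-time ✗ (requires part-time or seasonal) → not eligible.
Floating Holidays — status full-time ✓ (not excluded); service 64 weeks ≥ 2 months (≈60 days) ✓; 40 hrs/wk ≥ 35 ✓; enrolled in Health Insurance ✓ → eligible.
Paid Sabbatical — status full-time ✓ (not excluded); service 64 weeks < 3 years (≈1095 days) ✗ → not eligible.
Education Assistance — status full-time ✗ (requires part-time or seasonal) → not eligible.

Health Insurance, Floating Holidays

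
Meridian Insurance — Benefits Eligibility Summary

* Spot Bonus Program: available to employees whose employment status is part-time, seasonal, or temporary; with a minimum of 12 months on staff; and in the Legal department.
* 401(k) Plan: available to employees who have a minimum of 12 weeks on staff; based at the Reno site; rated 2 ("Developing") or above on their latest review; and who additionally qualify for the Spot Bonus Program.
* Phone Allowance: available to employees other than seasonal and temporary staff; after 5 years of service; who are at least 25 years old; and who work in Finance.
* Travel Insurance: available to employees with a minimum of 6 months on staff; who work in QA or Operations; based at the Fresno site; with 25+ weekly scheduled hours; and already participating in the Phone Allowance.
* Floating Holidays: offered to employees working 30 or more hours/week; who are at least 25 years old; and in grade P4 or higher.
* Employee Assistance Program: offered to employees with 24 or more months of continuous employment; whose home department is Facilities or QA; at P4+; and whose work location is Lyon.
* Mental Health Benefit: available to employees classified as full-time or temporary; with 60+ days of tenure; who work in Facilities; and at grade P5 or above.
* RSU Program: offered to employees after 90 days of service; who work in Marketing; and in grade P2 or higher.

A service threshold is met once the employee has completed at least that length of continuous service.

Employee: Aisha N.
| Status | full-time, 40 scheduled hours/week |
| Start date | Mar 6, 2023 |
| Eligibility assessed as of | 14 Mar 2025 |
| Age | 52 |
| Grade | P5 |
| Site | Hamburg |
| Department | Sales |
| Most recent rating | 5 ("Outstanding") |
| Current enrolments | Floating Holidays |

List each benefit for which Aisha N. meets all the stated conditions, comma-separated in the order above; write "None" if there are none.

Floating Holidays

Service from Mar 6, 2023 to 14 Mar 2025: 739 days.
Spot Bonus Program — status full-time ✗ (requires part-time, seasonal, or temporary) → not eligible.
401(k) Plan — service 739 days ≥ 12 weeks (≈84 days) ✓; site Hamburg ✗ (not Reno) → not eligible.
Phone Allowance — status full-time ✓ (not excluded); service 739 days < 5 years (≈1825 days) ✗ → not eligible.
Travel Insurance — service 739 days ≥ 6 months (≈180 days) ✓; dept Sales ✗ → not eligible.
Floating Holidays — 40 hrs/wk ≥ 30 ✓; age 52 ≥ 25 ✓; grade P5 ≥ P4 ✓ → eligible.
Employee Assistance Program — service 739 days ≥ 24 months (≈720 days) ✓; dept Sales ✗ → not eligible.
Mental Health Benefit — status full-time ✓; service 739 days ≥ 60 days ✓; dept Sales ✗ → not eligible.
RSU Program — service 739 days ≥ 90 days ✓; dept Sales ✗ → not eligible.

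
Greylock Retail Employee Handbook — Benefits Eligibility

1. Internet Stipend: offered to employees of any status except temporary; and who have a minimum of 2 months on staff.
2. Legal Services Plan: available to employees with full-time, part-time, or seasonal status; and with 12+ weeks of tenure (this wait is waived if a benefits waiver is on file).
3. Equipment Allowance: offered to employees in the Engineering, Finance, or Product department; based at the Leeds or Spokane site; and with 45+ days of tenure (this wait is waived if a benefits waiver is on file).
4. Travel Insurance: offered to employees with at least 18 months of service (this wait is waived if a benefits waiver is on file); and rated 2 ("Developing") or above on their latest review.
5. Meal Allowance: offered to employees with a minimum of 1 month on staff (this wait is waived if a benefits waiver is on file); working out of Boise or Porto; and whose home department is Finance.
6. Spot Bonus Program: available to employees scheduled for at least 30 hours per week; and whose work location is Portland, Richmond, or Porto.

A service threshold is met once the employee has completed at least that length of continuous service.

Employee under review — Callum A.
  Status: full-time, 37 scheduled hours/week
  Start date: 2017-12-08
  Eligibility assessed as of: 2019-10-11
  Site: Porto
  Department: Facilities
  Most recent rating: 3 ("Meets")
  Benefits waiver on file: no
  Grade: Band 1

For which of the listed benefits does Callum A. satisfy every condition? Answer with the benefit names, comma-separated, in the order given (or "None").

Service from 2017-12-08 to 2019-10-11: 672 days.
Internet Stipend — status full-time ✓ (not excluded); service 672 days ≥ 2 months (≈60 days) ✓ → eligible.
Legal Services Plan — status full-time ✓; no waiver, service 672 days ≥ 12 weeks (≈84 days) ✓ → eligible.
Equipment Allowance — dept Facilities ✗ → not eligible.
Travel Insurance — no waiver, service 672 days ≥ 18 months (≈540 days) ✓; rating 3 ≥ 2 ✓ → eligible.
Meal Allowance — no waiver, service 672 days ≥ 1 month (≈30 days) ✓; site Porto ✓; dept Facilities ✗ → not eligible.
Spot Bonus Program — 37 hrs/wk ≥ 30 ✓; site Porto ✓ → eligible.

Internet Stipend, Legal Services Plan, Travel Insurance, Spot Bonus Program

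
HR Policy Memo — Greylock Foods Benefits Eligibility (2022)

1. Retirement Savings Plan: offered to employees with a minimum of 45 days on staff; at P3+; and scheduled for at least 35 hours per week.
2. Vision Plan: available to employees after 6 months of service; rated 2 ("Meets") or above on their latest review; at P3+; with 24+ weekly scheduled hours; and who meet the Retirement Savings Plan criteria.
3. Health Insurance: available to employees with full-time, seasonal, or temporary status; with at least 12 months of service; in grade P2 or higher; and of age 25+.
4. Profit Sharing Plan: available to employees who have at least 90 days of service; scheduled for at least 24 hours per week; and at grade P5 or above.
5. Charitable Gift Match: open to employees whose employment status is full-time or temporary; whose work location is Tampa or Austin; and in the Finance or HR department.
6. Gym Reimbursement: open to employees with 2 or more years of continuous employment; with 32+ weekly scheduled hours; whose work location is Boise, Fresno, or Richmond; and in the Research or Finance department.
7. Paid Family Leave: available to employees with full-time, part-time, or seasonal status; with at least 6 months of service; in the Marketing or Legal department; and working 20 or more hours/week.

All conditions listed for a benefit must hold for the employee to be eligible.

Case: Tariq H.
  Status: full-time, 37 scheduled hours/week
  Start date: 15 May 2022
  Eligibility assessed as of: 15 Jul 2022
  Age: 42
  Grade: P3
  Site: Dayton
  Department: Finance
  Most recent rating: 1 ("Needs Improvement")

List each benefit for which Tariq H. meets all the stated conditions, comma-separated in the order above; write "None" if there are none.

Retirement Savings Plan

Service from 15 May 2022 to 15 Jul 2022: 61 days.
Retirement Savings Plan — service 61 days ≥ 45 days ✓; grade P3 ≥ P3 ✓; 37 hrs/wk ≥ 35 ✓ → eligible.
Vision Plan — service 61 days < 6 months (≈180 days) ✗ → not eligible.
Health Insurance — status full-time ✓; service 61 days < 12 months (≈360 days) ✗ → not eligible.
Profit Sharing Plan — service 61 days < 90 days ✗ → not eligible.
Charitable Gift Match — status full-time ✓; site Dayton ✗ (not Tampa or Austin) → not eligible.
Gym Reimbursement — service 61 days < 2 years (≈730 days) ✗ → not eligible.
Paid Family Leave — status full-time ✓; service 61 days < 6 months (≈180 days) ✗ → not eligible.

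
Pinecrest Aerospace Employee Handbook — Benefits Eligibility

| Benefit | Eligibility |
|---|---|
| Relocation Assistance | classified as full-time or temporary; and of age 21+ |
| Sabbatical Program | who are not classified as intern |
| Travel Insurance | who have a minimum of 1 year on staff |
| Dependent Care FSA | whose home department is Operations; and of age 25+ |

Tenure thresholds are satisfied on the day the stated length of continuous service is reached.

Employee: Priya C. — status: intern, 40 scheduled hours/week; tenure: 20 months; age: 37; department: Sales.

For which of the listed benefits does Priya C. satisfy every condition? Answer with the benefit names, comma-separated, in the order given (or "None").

Travel Insurance

Relocation Assistance — status intern ✗ (requires full-time or temporary) → not eligible.
Sabbatical Program — status intern ✗ (excluded) → not eligible.
Travel Insurance — service 20 months ≥ 1 year (≈365 days) ✓ → eligible.
Dependent Care FSA — dept Sales ✗ → not eligible.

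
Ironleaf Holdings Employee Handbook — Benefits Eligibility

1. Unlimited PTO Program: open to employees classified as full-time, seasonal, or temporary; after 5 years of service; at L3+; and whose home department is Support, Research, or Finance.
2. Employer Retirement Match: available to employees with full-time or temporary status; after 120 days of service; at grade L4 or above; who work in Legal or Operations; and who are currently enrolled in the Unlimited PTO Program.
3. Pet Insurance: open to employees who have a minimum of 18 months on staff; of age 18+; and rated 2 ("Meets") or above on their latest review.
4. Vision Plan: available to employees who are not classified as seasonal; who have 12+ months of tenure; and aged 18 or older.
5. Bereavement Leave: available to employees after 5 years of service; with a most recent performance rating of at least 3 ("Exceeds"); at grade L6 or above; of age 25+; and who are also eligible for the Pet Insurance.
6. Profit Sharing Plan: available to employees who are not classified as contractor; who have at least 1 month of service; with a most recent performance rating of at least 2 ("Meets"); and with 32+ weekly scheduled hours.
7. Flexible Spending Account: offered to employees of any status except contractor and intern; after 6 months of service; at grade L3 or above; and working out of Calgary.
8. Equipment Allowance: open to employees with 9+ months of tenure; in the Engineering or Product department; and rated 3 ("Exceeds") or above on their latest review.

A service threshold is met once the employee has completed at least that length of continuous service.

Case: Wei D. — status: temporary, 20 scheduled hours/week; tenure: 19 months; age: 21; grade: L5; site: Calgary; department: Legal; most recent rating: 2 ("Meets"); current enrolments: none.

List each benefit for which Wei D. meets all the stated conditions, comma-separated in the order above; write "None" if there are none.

Pet Insurance, Vision Plan, Flexible Spending Account

Unlimited PTO Program — status temporary ✓; service 19 months < 5 years (≈1825 days) ✗ → not eligible.
Employer Retirement Match — status temporary ✓; service 19 months ≥ 120 days ✓; grade L5 ≥ L4 ✓; dept Legal ✓; not enrolled in Unlimited PTO Program ✗ → not eligible.
Pet Insurance — service 19 months ≥ 18 months ✓; age 21 ≥ 18 ✓; rating 2 ≥ 2 ✓ → eligible.
Vision Plan — status temporary ✓ (not excluded); service 19 months ≥ 12 months ✓; age 21 ≥ 18 ✓ → eligible.
Bereavement Leave — service 19 months < 5 years (≈1825 days) ✗ → not eligible.
Profit Sharing Plan — status temporary ✓ (not excluded); service 19 months ≥ 1 month ✓; rating 2 ≥ 2 ✓; 20 hrs/wk < 32 ✗ → not eligible.
Flexible Spending Account — status temporary ✓ (not excluded); service 19 months ≥ 6 months ✓; grade L5 ≥ L3 ✓; site Calgary ✓ → eligible.
Equipment Allowance — service 19 months ≥ 9 months ✓; dept Legal ✗ → not eligible.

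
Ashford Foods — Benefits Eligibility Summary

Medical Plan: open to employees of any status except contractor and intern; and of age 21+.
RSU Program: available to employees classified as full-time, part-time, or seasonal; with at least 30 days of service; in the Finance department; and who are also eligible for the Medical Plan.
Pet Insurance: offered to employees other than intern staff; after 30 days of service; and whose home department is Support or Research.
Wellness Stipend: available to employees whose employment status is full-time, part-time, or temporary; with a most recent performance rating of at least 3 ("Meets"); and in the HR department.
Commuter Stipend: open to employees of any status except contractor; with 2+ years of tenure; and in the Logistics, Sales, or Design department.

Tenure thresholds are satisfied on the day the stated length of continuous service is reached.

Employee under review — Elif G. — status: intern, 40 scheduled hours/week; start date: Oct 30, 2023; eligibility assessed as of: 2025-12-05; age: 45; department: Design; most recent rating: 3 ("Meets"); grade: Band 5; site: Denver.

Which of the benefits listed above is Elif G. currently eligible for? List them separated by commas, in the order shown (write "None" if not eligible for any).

Commuter Stipend

Service from Oct 30, 2023 to 2025-12-05: 767 days.
Medical Plan — status intern ✗ (excluded) → not eligible.
RSU Program — status intern ✗ (requires full-time, part-time, or seasonal) → not eligible.
Pet Insurance — status intern ✗ (excluded) → not eligible.
Wellness Stipend — status intern ✗ (requires full-time, part-time, or temporary) → not eligible.
Commuter Stipend — status intern ✓ (not excluded); service 767 days ≥ 2 years (≈730 days) ✓; dept Design ✓ → eligible.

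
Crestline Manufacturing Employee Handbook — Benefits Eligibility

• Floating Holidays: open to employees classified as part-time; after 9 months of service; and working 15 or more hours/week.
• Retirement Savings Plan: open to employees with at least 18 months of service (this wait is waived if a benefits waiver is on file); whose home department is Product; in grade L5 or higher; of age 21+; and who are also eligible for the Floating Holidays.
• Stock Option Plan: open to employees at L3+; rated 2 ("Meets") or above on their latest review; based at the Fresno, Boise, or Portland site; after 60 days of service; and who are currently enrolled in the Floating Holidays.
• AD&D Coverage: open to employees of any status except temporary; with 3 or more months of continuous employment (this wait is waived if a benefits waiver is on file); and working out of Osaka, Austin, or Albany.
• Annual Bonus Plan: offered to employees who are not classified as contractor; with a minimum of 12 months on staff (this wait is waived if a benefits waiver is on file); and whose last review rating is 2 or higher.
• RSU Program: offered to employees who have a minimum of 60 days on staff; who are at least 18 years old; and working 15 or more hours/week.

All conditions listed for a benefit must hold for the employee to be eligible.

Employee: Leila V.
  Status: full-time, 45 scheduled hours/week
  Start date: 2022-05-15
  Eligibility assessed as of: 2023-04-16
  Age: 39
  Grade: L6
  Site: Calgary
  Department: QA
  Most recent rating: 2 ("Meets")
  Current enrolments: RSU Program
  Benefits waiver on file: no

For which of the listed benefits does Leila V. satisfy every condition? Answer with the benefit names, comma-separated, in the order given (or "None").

RSU Program

Service from 2022-05-15 to 2023-04-16: 336 days.
Floating Holidays — status full-time ✗ (requires part-time) → not eligible.
Retirement Savings Plan — no waiver, service 336 days < 18 months (≈540 days) ✗ → not eligible.
Stock Option Plan — grade L6 ≥ L3 ✓; rating 2 ≥ 2 ✓; site Calgary ✗ (not Fresno, Boise, or Portland) → not eligible.
AD&D Coverage — status full-time ✓ (not excluded); no waiver, service 336 days ≥ 3 months (≈90 days) ✓; site Calgary ✗ (not Osaka, Austin, or Albany) → not eligible.
Annual Bonus Plan — status full-time ✓ (not excluded); no waiver, service 336 days < 12 months (≈360 days) ✗ → not eligible.
RSU Program — service 336 days ≥ 60 days ✓; age 39 ≥ 18 ✓; 45 hrs/wk ≥ 15 ✓ → eligible.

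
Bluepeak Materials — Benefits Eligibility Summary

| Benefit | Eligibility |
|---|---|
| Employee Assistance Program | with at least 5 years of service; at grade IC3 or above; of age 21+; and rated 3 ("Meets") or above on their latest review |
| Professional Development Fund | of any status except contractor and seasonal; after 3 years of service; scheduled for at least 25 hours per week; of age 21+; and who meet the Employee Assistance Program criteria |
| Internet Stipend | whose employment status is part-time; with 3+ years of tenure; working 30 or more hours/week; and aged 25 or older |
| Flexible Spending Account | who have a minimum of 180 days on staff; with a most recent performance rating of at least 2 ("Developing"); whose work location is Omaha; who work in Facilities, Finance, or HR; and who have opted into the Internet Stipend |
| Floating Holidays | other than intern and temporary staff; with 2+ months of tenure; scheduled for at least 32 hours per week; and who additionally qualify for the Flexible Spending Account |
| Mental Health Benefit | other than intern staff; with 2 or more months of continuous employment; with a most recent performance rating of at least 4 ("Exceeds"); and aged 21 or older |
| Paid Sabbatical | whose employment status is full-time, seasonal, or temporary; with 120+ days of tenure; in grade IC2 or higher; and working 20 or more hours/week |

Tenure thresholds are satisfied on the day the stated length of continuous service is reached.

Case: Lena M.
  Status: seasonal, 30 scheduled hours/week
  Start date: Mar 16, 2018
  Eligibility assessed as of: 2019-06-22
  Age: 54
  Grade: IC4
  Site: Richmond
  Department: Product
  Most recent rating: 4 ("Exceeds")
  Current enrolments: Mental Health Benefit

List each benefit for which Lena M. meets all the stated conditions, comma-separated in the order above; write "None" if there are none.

Service from Mar 16, 2018 to 2019-06-22: 463 days.
Employee Assistance Program — service 463 days < 5 years (≈1825 days) ✗ → not eligible.
Professional Development Fund — status seasonal ✗ (excluded) → not eligible.
Internet Stipend — status seasonal ✗ (requires part-time) → not eligible.
Flexible Spending Account — service 463 days ≥ 180 days ✓; rating 4 ≥ 2 ✓; site Richmond ✗ (not Omaha) → not eligible.
Floating Holidays — status seasonal ✓ (not excluded); service 463 days ≥ 2 months (≈60 days) ✓; 30 hrs/wk < 32 ✗ → not eligible.
Mental Health Benefit — status seasonal ✓ (not excluded); service 463 days ≥ 2 months (≈60 days) ✓; rating 4 ≥ 4 ✓; age 54 ≥ 21 ✓ → eligible.
Paid Sabbatical — status seasonal ✓; service 463 days ≥ 120 days ✓; grade IC4 ≥ IC2 ✓; 30 hrs/wk ≥ 20 ✓ → eligible.

Mental Health Benefit, Paid Sabbatical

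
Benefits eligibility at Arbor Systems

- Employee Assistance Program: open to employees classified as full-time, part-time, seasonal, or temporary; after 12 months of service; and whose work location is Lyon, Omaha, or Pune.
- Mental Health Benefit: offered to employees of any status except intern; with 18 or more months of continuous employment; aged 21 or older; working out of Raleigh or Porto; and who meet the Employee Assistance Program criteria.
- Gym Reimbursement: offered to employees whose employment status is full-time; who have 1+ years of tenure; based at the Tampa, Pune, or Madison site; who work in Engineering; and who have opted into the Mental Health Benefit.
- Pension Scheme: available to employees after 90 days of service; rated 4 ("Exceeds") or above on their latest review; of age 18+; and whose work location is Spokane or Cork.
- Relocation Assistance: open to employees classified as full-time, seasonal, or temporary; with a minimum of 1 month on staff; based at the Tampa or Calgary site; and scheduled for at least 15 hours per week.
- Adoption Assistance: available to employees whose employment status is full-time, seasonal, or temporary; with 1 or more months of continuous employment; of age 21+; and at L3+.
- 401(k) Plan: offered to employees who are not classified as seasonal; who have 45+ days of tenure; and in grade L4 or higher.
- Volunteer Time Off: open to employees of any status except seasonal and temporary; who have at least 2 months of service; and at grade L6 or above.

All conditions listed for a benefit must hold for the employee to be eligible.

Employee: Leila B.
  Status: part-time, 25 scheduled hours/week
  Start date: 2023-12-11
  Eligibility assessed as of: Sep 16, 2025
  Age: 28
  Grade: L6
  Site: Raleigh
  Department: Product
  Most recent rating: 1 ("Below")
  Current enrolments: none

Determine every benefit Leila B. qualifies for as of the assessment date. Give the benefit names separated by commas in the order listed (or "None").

401(k) Plan, Volunteer Time Off

Service from 2023-12-11 to Sep 16, 2025: 645 days.
Employee Assistance Program — status part-time ✓; service 645 days ≥ 12 months (≈360 days) ✓; site Raleigh ✗ (not Lyon, Omaha, or Pune) → not eligible.
Mental Health Benefit — status part-time ✓ (not excluded); service 645 days ≥ 18 months (≈540 days) ✓; age 28 ≥ 21 ✓; site Raleigh ✓; not eligible for Employee Assistance Program ✗ → not eligible.
Gym Reimbursement — status part-time ✗ (requires full-time) → not eligible.
Pension Scheme — service 645 days ≥ 90 days ✓; rating 1 < 4 ✗ → not eligible.
Relocation Assistance — status part-time ✗ (requires full-time, seasonal, or temporary) → not eligible.
Adoption Assistance — status part-time ✗ (requires full-time, seasonal, or temporary) → not eligible.
401(k) Plan — status part-time ✓ (not excluded); service 645 days ≥ 45 days ✓; grade L6 ≥ L4 ✓ → eligible.
Volunteer Time Off — status part-time ✓ (not excluded); service 645 days ≥ 2 months (≈60 days) ✓; grade L6 ≥ L6 ✓ → eligible.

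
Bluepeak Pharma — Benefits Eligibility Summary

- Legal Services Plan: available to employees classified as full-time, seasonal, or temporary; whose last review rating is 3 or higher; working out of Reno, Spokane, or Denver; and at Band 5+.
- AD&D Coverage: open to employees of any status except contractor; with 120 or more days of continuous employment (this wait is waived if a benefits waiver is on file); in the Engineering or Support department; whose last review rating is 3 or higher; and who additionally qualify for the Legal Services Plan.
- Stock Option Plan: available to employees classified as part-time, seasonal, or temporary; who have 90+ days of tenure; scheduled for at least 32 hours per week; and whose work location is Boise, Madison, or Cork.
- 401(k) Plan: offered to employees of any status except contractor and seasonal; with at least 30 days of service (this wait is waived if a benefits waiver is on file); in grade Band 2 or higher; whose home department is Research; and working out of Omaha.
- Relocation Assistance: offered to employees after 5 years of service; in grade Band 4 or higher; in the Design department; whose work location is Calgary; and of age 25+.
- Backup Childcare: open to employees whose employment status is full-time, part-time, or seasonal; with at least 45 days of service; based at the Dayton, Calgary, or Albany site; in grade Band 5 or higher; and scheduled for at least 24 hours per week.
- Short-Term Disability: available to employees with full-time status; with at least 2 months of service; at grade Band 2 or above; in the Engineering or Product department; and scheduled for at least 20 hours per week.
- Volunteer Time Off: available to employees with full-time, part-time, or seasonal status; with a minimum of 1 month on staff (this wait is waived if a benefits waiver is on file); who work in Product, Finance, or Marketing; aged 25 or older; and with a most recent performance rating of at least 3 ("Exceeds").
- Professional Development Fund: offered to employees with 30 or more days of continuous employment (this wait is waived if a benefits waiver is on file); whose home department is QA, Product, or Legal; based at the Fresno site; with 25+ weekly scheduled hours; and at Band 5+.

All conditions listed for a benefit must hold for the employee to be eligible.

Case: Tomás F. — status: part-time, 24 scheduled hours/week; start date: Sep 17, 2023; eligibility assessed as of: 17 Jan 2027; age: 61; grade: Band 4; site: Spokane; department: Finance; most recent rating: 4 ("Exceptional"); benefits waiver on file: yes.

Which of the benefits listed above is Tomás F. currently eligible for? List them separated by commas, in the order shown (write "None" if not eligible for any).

Volunteer Time Off

Service from Sep 17, 2023 to 17 Jan 2027: 1218 days.
Legal Services Plan — status part-time ✗ (requires full-time, seasonal, or temporary) → not eligible.
AD&D Coverage — status part-time ✓ (not excluded); benefits waiver on file ✓; dept Finance ✗ → not eligible.
Stock Option Plan — status part-time ✓; service 1218 days ≥ 90 days ✓; 24 hrs/wk < 32 ✗ → not eligible.
401(k) Plan — status part-time ✓ (not excluded); benefits waiver on file ✓; grade Band 4 ≥ Band 2 ✓; dept Finance ✗ → not eligible.
Relocation Assistance — service 1218 days < 5 years (≈1825 days) ✗ → not eligible.
Backup Childcare — status part-time ✓; service 1218 days ≥ 45 days ✓; site Spokane ✗ (not Dayton, Calgary, or Albany) → not eligible.
Short-Term Disability — status part-time ✗ (requires full-time) → not eligible.
Volunteer Time Off — status part-time ✓; benefits waiver on file ✓; dept Finance ✓; age 61 ≥ 25 ✓; rating 4 ≥ 3 ✓ → eligible.
Professional Development Fund — benefits waiver on file ✓; dept Finance ✗ → not eligible.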